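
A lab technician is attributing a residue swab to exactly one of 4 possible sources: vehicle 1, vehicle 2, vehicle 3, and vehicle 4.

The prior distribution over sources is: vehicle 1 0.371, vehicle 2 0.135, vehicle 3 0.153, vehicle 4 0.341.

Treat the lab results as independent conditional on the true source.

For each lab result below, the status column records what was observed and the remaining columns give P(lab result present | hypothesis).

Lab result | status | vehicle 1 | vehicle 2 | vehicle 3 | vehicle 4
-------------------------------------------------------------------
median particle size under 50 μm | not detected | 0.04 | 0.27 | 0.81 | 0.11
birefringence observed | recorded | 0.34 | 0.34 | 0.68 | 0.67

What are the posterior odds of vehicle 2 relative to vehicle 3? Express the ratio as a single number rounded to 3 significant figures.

1.70

The normalizing constant cancels in an odds ratio, so compute prior × likelihood for the two hypotheses only (using 1 − P(present | H) for each absent lab result):
  vehicle 2: 0.135 × (1 − 0.27) × 0.34 = 0.033507
  vehicle 3: 0.153 × (1 − 0.81) × 0.68 = 0.019768
Odds(vehicle 2 : vehicle 3) = 0.033507 / 0.019768 ≈ 1.70.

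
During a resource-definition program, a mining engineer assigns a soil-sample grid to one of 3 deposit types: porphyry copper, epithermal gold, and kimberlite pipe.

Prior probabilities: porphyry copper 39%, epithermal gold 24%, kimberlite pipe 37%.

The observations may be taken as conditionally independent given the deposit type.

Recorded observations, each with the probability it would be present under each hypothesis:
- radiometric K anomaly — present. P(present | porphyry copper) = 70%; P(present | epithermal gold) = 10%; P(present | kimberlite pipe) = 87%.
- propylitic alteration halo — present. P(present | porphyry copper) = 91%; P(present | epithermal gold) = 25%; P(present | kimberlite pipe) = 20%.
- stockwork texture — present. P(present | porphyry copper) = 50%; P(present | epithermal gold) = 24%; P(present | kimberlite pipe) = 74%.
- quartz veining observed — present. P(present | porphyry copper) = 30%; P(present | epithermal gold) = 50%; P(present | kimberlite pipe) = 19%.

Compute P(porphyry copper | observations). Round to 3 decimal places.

Multiply each prior by the joint likelihood of the evidence pattern:
  porphyry copper: 0.39 × 0.70 × 0.91 × 0.50 × 0.30 = 0.037264
  epithermal gold: 0.24 × 0.10 × 0.25 × 0.24 × 0.50 = 0.00072
  kimberlite pipe: 0.37 × 0.87 × 0.20 × 0.74 × 0.19 = 0.0090518
Normalizing constant Z = 0.037264 + 0.00072 + 0.0090518 = 0.047036.
P(porphyry copper | evidence) = 0.037264 / 0.047036 ≈ 0.792.

0.792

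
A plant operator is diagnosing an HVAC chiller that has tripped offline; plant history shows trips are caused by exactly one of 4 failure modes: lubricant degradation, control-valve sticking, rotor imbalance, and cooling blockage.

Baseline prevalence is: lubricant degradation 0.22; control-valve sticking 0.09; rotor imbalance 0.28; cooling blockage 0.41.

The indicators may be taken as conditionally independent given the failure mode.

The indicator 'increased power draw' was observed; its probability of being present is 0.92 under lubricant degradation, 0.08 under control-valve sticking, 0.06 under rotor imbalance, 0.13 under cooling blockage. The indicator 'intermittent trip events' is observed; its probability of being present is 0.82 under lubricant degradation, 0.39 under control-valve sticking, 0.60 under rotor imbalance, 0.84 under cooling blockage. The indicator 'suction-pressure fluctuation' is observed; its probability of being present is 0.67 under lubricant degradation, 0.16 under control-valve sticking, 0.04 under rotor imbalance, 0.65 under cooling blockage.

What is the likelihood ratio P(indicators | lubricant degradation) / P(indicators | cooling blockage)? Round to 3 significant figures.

7.12

Joint likelihood of the indicator pattern under each hypothesis:
  lubricant degradation: 0.92 × 0.82 × 0.67 = 0.50545
  cooling blockage: 0.13 × 0.84 × 0.65 = 0.07098
Bayes factor = 0.50545 / 0.07098 ≈ 7.12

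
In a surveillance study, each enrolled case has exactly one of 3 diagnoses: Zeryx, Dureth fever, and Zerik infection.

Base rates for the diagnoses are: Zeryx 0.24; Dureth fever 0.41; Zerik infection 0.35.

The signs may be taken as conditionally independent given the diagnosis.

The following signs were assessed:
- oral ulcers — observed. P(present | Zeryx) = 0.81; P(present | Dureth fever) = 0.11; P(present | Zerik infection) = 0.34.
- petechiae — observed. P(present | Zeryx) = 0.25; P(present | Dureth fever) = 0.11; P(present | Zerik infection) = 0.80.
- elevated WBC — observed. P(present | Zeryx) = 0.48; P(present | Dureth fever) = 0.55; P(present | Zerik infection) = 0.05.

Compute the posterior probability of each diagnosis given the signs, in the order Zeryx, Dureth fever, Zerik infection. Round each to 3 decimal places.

0.757, 0.089, 0.154

For each hypothesis, the unnormalized posterior weight is prior × product of the sign likelihoods:
  Zeryx: 0.24 × 0.81 × 0.25 × 0.48 = 0.023328
  Dureth fever: 0.41 × 0.11 × 0.11 × 0.55 = 0.0027285
  Zerik infection: 0.35 × 0.34 × 0.80 × 0.05 = 0.00476
Marginal likelihood of the evidence = 0.030817.
P(Zeryx | evidence) = 0.023328 / 0.030817 ≈ 0.757
P(Dureth fever | evidence) = 0.0027285 / 0.030817 ≈ 0.089
P(Zerik infection | evidence) = 0.00476 / 0.030817 ≈ 0.154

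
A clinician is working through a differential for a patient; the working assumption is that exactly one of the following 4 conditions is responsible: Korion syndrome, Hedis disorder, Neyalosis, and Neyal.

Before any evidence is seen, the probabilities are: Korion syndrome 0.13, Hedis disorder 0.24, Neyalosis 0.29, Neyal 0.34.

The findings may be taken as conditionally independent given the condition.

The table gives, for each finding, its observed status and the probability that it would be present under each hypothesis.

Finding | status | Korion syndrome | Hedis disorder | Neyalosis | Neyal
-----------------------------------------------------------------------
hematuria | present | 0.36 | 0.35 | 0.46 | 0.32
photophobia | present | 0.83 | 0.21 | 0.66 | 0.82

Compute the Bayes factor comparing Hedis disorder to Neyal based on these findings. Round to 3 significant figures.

0.280

Joint likelihood of the evidence pattern under each hypothesis:
  Hedis disorder: 0.35 × 0.21 = 0.0735
  Neyal: 0.32 × 0.82 = 0.2624
Bayes factor = 0.0735 / 0.2624 ≈ 0.280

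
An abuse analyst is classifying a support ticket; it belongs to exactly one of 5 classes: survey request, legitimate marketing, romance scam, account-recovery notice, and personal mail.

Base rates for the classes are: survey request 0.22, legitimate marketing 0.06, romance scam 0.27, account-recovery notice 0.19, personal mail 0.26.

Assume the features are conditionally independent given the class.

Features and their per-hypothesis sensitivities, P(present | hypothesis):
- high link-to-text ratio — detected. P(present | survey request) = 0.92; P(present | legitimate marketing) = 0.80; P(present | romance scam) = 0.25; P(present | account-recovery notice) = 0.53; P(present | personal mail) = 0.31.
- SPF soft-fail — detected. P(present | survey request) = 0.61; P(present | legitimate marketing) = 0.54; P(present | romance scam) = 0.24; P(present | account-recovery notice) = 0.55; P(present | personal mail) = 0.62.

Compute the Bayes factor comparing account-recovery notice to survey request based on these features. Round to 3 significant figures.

0.519

Take the product of per-feature likelihoods under each hypothesis, then divide.
  account-recovery notice: 0.53 × 0.55 = 0.2915
  survey request: 0.92 × 0.61 = 0.5612
Bayes factor = 0.2915 / 0.5612 ≈ 0.519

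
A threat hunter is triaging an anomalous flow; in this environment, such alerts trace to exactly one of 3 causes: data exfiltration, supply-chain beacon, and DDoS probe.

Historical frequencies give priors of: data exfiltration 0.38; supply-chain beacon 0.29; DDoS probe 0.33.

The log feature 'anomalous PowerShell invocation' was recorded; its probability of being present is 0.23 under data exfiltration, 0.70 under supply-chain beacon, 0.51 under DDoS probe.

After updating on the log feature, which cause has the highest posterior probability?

By Bayes' rule, the unnormalized weight for each hypothesis is prior × likelihood:
  data exfiltration: 0.38 × 0.23 = 0.0874
  supply-chain beacon: 0.29 × 0.70 = 0.203
  DDoS probe: 0.33 × 0.51 = 0.1683
Marginal likelihood of the evidence = 0.4587.
P(data exfiltration | evidence) ≈ 0.0874 / 0.4587 ≈ 0.191
P(supply-chain beacon | evidence) ≈ 0.203 / 0.4587 ≈ 0.443
P(DDoS probe | evidence) ≈ 0.1683 / 0.4587 ≈ 0.367
The largest is 0.443, so supply-chain beacon is most probable.

supply-chain beacon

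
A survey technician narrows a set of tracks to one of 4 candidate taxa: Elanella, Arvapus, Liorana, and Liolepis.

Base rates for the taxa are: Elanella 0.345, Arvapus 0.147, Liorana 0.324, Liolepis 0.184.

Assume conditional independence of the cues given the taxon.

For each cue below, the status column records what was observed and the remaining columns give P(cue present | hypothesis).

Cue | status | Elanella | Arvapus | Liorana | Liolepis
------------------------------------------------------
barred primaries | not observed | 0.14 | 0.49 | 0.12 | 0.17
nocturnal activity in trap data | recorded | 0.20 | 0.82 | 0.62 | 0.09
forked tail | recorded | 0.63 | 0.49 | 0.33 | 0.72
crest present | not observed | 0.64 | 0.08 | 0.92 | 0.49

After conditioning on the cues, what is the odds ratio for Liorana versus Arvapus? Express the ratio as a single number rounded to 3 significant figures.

Posterior odds equal prior odds times the likelihood ratio; only the two competing hypotheses matter (using 1 − P(present | H) for each absent cue).
  Liorana: 0.324 × (1 − 0.12) × 0.62 × 0.33 × (1 − 0.92) = 0.0046668
  Arvapus: 0.147 × (1 − 0.49) × 0.82 × 0.49 × (1 − 0.08) = 0.027713
Posterior odds = 0.0046668 / 0.027713 ≈ 0.168.

0.168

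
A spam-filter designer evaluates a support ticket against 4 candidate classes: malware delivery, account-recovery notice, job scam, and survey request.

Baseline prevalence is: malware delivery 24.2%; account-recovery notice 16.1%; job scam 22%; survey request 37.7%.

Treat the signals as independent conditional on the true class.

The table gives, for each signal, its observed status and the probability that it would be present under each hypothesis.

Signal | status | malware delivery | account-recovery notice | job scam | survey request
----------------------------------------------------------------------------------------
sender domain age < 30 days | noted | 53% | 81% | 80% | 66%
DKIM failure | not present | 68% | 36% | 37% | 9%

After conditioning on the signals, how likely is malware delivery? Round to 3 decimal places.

By Bayes' rule with conditional independence, the unnormalized weight for each hypothesis is prior × ∏ likelihoods (using 1 − P(present | H) for each absent signal):
  malware delivery: 0.242 × 0.53 × (1 − 0.68) = 0.041043
  account-recovery notice: 0.161 × 0.81 × (1 − 0.36) = 0.083462
  job scam: 0.220 × 0.80 × (1 − 0.37) = 0.11088
  survey request: 0.377 × 0.66 × (1 − 0.09) = 0.22643
Normalizing constant Z = 0.041043 + 0.083462 + 0.11088 + 0.22643 = 0.46181.
P(malware delivery | evidence) = 0.041043 / 0.46181 ≈ 0.089.

0.089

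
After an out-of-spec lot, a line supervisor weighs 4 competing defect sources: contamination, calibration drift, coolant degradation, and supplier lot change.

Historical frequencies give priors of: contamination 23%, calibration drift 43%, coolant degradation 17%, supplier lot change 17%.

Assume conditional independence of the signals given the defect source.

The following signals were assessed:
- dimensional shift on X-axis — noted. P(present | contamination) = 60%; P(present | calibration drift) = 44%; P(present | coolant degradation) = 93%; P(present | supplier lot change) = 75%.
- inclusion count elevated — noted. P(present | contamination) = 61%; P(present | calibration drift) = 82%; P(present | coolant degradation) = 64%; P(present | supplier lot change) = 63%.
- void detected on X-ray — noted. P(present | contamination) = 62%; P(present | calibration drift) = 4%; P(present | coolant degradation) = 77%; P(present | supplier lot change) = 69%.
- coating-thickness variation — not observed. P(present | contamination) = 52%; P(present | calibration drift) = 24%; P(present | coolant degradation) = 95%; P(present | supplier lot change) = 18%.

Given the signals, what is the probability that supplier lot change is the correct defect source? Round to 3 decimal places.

Multiply each prior by the joint likelihood of the signal pattern (using 1 − P(present | H) for each absent signal):
  contamination: 0.23 × 0.60 × 0.61 × 0.62 × (1 − 0.52) = 0.025052
  calibration drift: 0.43 × 0.44 × 0.82 × 0.04 × (1 − 0.24) = 0.0047164
  coolant degradation: 0.17 × 0.93 × 0.64 × 0.77 × (1 − 0.95) = 0.0038956
  supplier lot change: 0.17 × 0.75 × 0.63 × 0.69 × (1 − 0.18) = 0.045448
The unnormalized weights sum to 0.079112.
P(supplier lot change | evidence) = 0.045448 / 0.079112 ≈ 0.574.

0.574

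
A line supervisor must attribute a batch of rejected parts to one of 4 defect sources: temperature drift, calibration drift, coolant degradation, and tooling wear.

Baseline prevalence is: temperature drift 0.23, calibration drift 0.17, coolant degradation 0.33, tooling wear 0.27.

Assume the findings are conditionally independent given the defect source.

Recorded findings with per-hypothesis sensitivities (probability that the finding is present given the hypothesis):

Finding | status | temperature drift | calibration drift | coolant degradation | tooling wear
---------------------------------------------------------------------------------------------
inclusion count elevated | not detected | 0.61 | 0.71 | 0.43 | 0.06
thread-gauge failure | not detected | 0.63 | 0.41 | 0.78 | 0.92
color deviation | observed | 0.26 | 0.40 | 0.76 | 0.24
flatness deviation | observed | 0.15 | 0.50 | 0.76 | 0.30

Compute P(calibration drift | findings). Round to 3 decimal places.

0.179

By Bayes' rule with conditional independence, the unnormalized weight for each hypothesis is prior × ∏ likelihoods (using 1 − P(present | H) for each absent finding):
  temperature drift: 0.23 × (1 − 0.61) × (1 − 0.63) × 0.26 × 0.15 = 0.0012944
  calibration drift: 0.17 × (1 − 0.71) × (1 − 0.41) × 0.40 × 0.50 = 0.0058174
  coolant degradation: 0.33 × (1 − 0.43) × (1 − 0.78) × 0.76 × 0.76 = 0.023902
  tooling wear: 0.27 × (1 − 0.06) × (1 − 0.92) × 0.24 × 0.30 = 0.0014619
The unnormalized weights sum to 0.032476.
P(calibration drift | evidence) = 0.0058174 / 0.032476 ≈ 0.179.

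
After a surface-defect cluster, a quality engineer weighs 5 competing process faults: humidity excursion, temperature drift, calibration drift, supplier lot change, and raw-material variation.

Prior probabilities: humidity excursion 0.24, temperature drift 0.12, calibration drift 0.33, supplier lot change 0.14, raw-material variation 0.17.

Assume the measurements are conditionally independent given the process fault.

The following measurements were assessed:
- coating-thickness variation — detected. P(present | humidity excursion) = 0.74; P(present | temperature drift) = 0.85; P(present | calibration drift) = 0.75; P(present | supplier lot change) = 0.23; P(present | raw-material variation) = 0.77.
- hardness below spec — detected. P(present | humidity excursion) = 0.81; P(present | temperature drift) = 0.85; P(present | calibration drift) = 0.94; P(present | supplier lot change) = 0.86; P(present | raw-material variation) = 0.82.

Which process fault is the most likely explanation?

calibration drift

For each hypothesis, the unnormalized posterior weight is prior × product of the measurement likelihoods:
  humidity excursion: 0.24 × 0.74 × 0.81 = 0.14386
  temperature drift: 0.12 × 0.85 × 0.85 = 0.0867
  calibration drift: 0.33 × 0.75 × 0.94 = 0.23265
  supplier lot change: 0.14 × 0.23 × 0.86 = 0.027692
  raw-material variation: 0.17 × 0.77 × 0.82 = 0.10734
Marginal likelihood of the evidence = 0.59824.
P(humidity excursion | evidence) ≈ 0.14386 / 0.59824 ≈ 0.240
P(temperature drift | evidence) ≈ 0.0867 / 0.59824 ≈ 0.145
P(calibration drift | evidence) ≈ 0.23265 / 0.59824 ≈ 0.389
P(supplier lot change | evidence) ≈ 0.027692 / 0.59824 ≈ 0.046
P(raw-material variation | evidence) ≈ 0.10734 / 0.59824 ≈ 0.179
The largest is 0.389, so calibration drift is most probable.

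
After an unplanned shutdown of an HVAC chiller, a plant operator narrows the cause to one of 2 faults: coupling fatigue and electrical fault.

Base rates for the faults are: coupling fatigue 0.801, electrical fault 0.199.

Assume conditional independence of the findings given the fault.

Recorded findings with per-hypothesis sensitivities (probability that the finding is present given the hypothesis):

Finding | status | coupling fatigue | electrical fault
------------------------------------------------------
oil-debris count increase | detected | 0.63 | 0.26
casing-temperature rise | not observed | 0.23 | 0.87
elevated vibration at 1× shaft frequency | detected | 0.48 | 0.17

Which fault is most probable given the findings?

coupling fatigue

Multiply each prior by the joint likelihood of the evidence pattern (using 1 − P(present | H) for each absent finding):
  coupling fatigue: 0.801 × 0.63 × (1 − 0.23) × 0.48 = 0.18651
  electrical fault: 0.199 × 0.26 × (1 − 0.87) × 0.17 = 0.0011435
Marginal likelihood of the evidence = 0.18765.
P(coupling fatigue | evidence) ≈ 0.18651 / 0.18765 ≈ 0.994
P(electrical fault | evidence) ≈ 0.0011435 / 0.18765 ≈ 0.006
The largest is 0.994, so coupling fatigue is most probable.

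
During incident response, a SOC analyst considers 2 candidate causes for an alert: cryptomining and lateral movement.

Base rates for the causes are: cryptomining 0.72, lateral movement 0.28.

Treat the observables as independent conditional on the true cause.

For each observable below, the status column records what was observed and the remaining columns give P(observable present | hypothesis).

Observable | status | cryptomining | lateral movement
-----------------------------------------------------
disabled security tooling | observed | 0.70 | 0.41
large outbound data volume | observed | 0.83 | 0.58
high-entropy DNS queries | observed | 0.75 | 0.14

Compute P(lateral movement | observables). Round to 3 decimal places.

For each hypothesis, the unnormalized posterior weight is prior × product of the observable likelihoods:
  cryptomining: 0.72 × 0.70 × 0.83 × 0.75 = 0.31374
  lateral movement: 0.28 × 0.41 × 0.58 × 0.14 = 0.0093218
The unnormalized weights sum to 0.32306.
P(lateral movement | evidence) = 0.0093218 / 0.32306 ≈ 0.029.

0.029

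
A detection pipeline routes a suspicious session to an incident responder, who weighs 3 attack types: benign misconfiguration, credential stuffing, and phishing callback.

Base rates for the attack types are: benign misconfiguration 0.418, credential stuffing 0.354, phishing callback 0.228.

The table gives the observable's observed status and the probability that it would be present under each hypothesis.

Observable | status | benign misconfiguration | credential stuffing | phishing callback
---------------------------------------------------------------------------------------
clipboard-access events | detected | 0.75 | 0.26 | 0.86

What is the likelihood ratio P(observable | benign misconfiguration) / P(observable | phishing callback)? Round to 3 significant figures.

The Bayes factor is the ratio of the two likelihoods.
  benign misconfiguration: 0.75
  phishing callback: 0.86
Bayes factor = 0.75 / 0.86 ≈ 0.872

0.872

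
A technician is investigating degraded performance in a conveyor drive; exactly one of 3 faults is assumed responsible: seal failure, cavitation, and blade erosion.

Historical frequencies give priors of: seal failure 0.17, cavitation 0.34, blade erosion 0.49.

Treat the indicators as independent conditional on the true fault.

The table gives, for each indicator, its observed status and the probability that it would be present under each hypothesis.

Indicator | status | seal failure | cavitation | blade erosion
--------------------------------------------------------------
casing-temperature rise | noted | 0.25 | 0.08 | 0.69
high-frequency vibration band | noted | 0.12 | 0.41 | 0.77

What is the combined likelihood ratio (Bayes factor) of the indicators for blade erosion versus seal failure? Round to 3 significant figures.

17.7

Take the product of per-indicator likelihoods under each hypothesis, then divide.
  blade erosion: 0.69 × 0.77 = 0.5313
  seal failure: 0.25 × 0.12 = 0.03
Bayes factor = 0.5313 / 0.03 ≈ 17.7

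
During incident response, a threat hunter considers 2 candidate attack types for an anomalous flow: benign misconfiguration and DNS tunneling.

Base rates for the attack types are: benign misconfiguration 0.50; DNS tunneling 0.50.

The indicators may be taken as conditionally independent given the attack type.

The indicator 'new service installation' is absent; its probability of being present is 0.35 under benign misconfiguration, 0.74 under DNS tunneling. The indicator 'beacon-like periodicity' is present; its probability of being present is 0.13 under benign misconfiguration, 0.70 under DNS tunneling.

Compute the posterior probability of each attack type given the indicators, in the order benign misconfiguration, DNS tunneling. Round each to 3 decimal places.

0.317, 0.683

For each hypothesis, the unnormalized posterior weight is prior × product of the indicator likelihoods (using 1 − P(present | H) for each absent indicator):
  benign misconfiguration: 0.50 × (1 − 0.35) × 0.13 = 0.04225
  DNS tunneling: 0.50 × (1 − 0.74) × 0.70 = 0.091
Marginal likelihood of the evidence = 0.13325.
P(benign misconfiguration | evidence) = 0.04225 / 0.13325 ≈ 0.317
P(DNS tunneling | evidence) = 0.091 / 0.13325 ≈ 0.683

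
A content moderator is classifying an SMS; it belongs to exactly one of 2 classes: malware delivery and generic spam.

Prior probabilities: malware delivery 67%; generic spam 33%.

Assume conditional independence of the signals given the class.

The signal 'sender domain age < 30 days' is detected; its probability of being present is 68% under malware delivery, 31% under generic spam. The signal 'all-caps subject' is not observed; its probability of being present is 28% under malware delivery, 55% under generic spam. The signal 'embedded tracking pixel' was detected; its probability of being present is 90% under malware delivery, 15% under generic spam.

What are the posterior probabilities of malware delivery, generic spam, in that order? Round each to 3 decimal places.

0.977, 0.023

For each hypothesis, the unnormalized posterior weight is prior × product of the signal likelihoods (using 1 − P(present | H) for each absent signal):
  malware delivery: 0.67 × 0.68 × (1 − 0.28) × 0.90 = 0.29523
  generic spam: 0.33 × 0.31 × (1 − 0.55) × 0.15 = 0.0069052
Marginal likelihood of the evidence = 0.30213.
P(malware delivery | evidence) = 0.29523 / 0.30213 ≈ 0.977
P(generic spam | evidence) = 0.0069052 / 0.30213 ≈ 0.023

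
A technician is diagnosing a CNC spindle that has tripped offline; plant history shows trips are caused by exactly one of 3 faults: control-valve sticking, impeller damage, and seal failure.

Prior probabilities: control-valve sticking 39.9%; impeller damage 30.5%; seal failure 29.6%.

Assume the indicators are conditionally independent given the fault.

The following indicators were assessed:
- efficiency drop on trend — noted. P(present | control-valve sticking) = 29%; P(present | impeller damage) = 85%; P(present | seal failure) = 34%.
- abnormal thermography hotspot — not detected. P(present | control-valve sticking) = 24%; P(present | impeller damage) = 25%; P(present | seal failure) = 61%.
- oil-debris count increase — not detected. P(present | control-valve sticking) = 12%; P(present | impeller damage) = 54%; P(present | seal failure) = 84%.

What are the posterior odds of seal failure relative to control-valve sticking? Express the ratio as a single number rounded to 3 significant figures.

0.0811

Unnormalized posterior weight (prior times the indicator likelihoods) for each of the two hypotheses (using 1 − P(present | H) for each absent indicator):
  seal failure: 0.296 × 0.34 × (1 − 0.61) × (1 − 0.84) = 0.0062799
  control-valve sticking: 0.399 × 0.29 × (1 − 0.24) × (1 − 0.12) = 0.077387
Posterior odds = 0.0062799 / 0.077387 ≈ 0.0811.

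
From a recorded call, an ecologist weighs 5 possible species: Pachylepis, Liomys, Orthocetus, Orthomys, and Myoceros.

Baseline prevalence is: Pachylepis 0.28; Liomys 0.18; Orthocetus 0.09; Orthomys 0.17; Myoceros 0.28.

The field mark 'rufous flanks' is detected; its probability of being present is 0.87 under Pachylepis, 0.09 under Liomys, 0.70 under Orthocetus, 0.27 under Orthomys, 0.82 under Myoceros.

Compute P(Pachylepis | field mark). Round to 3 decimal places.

0.407

For each hypothesis, the unnormalized posterior weight is prior × likelihood:
  Pachylepis: 0.28 × 0.87 = 0.2436
  Liomys: 0.18 × 0.09 = 0.0162
  Orthocetus: 0.09 × 0.70 = 0.063
  Orthomys: 0.17 × 0.27 = 0.0459
  Myoceros: 0.28 × 0.82 = 0.2296
The unnormalized weights sum to 0.5983.
P(Pachylepis | evidence) = 0.2436 / 0.5983 ≈ 0.407.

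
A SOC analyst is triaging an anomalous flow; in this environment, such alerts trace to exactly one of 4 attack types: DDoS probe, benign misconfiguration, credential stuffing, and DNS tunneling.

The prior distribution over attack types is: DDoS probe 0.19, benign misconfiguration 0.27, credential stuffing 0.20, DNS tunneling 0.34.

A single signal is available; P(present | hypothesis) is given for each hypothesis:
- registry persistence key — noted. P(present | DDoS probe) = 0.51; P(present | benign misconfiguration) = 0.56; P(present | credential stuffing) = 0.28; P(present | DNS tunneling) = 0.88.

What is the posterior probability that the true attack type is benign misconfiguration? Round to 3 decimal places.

0.251

Multiply each prior by the likelihood of the signal:
  DDoS probe: 0.19 × 0.51 = 0.0969
  benign misconfiguration: 0.27 × 0.56 = 0.1512
  credential stuffing: 0.20 × 0.28 = 0.056
  DNS tunneling: 0.34 × 0.88 = 0.2992
Marginal likelihood of the evidence = 0.6033.
P(benign misconfiguration | evidence) = 0.1512 / 0.6033 ≈ 0.251.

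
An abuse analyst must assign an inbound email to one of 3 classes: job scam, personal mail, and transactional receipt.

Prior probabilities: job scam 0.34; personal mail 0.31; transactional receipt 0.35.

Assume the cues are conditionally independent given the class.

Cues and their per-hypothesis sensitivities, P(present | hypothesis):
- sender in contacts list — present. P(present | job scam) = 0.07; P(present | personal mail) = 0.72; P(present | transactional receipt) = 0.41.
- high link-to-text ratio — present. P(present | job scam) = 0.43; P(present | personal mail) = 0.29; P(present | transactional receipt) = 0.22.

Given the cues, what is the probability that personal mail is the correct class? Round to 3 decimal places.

0.608

For each hypothesis, the unnormalized posterior weight is prior × product of the cue likelihoods:
  job scam: 0.34 × 0.07 × 0.43 = 0.010234
  personal mail: 0.31 × 0.72 × 0.29 = 0.064728
  transactional receipt: 0.35 × 0.41 × 0.22 = 0.03157
Normalizing constant Z = 0.010234 + 0.064728 + 0.03157 = 0.10653.
P(personal mail | evidence) = 0.064728 / 0.10653 ≈ 0.608.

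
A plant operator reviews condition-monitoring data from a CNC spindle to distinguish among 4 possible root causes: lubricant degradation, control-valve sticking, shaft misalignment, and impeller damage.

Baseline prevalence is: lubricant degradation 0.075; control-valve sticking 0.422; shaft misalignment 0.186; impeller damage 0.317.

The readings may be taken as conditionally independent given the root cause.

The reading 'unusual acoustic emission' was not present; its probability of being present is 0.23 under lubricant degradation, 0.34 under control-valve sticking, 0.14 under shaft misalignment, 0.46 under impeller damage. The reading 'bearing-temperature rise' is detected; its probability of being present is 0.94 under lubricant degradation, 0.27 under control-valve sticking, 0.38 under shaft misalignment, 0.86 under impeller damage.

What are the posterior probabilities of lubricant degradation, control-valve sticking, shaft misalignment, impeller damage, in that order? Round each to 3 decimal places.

0.161, 0.223, 0.180, 0.436

By Bayes' rule with conditional independence, the unnormalized weight for each hypothesis is prior × ∏ likelihoods (using 1 − P(present | H) for each absent reading):
  lubricant degradation: 0.075 × (1 − 0.23) × 0.94 = 0.054285
  control-valve sticking: 0.422 × (1 − 0.34) × 0.27 = 0.0752
  shaft misalignment: 0.186 × (1 − 0.14) × 0.38 = 0.060785
  impeller damage: 0.317 × (1 − 0.46) × 0.86 = 0.14721
The unnormalized weights sum to 0.33748.
P(lubricant degradation | evidence) = 0.054285 / 0.33748 ≈ 0.161
P(control-valve sticking | evidence) = 0.0752 / 0.33748 ≈ 0.223
P(shaft misalignment | evidence) = 0.060785 / 0.33748 ≈ 0.180
P(impeller damage | evidence) = 0.14721 / 0.33748 ≈ 0.436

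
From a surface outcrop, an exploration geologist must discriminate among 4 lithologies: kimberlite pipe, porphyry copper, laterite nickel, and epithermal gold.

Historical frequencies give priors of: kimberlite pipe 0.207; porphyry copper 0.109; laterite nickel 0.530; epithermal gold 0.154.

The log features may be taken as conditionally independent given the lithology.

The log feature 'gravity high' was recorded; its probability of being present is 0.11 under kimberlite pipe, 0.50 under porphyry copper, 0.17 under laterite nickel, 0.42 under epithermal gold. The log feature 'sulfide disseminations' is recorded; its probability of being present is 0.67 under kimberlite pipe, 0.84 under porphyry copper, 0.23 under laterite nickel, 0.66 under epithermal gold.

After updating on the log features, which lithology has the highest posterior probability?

Multiply each prior by the joint likelihood of the log feature pattern:
  kimberlite pipe: 0.207 × 0.11 × 0.67 = 0.015256
  porphyry copper: 0.109 × 0.50 × 0.84 = 0.04578
  laterite nickel: 0.530 × 0.17 × 0.23 = 0.020723
  epithermal gold: 0.154 × 0.42 × 0.66 = 0.042689
Normalizing constant Z = 0.015256 + 0.04578 + 0.020723 + 0.042689 = 0.12445.
P(kimberlite pipe | evidence) ≈ 0.015256 / 0.12445 ≈ 0.123
P(porphyry copper | evidence) ≈ 0.04578 / 0.12445 ≈ 0.368
P(laterite nickel | evidence) ≈ 0.020723 / 0.12445 ≈ 0.167
P(epithermal gold | evidence) ≈ 0.042689 / 0.12445 ≈ 0.343
The largest is 0.368, so porphyry copper is most probable.

porphyry copper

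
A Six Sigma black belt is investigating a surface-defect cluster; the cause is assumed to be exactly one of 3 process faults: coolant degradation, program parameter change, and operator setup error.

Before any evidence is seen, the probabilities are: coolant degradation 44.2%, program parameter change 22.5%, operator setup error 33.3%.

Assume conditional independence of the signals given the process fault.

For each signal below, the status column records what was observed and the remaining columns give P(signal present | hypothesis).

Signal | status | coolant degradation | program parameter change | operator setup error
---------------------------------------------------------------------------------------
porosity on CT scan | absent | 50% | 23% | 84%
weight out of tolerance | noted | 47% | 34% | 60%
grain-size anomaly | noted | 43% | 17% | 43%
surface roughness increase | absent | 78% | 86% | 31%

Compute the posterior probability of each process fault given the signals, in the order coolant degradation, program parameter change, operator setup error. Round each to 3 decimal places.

For each hypothesis, the unnormalized posterior weight is prior × product of the signal likelihoods (using 1 − P(present | H) for each absent signal):
  coolant degradation: 0.442 × (1 − 0.50) × 0.47 × 0.43 × (1 − 0.78) = 0.0098261
  program parameter change: 0.225 × (1 − 0.23) × 0.34 × 0.17 × (1 − 0.86) = 0.0014019
  operator setup error: 0.333 × (1 − 0.84) × 0.60 × 0.43 × (1 − 0.31) = 0.0094849
Normalizing constant Z = 0.0098261 + 0.0014019 + 0.0094849 = 0.020713.
P(coolant degradation | evidence) = 0.0098261 / 0.020713 ≈ 0.474
P(program parameter change | evidence) = 0.0014019 / 0.020713 ≈ 0.068
P(operator setup error | evidence) = 0.0094849 / 0.020713 ≈ 0.458

0.474, 0.068, 0.458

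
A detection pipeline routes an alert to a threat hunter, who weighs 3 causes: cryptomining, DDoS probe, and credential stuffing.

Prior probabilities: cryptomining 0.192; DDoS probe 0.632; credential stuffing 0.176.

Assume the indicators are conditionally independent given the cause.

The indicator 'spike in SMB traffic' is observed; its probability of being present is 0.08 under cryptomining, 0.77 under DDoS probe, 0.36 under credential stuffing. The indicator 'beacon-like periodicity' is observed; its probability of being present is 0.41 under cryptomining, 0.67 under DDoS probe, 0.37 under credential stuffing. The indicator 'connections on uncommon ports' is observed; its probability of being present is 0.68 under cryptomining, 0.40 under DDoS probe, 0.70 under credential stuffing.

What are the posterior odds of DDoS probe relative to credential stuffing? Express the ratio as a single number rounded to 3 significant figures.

7.95

The normalizing constant cancels in an odds ratio, so compute prior × likelihood for the two hypotheses only:
  DDoS probe: 0.632 × 0.77 × 0.67 × 0.40 = 0.13042
  credential stuffing: 0.176 × 0.36 × 0.37 × 0.70 = 0.01641
Posterior odds = 0.13042 / 0.01641 ≈ 7.95.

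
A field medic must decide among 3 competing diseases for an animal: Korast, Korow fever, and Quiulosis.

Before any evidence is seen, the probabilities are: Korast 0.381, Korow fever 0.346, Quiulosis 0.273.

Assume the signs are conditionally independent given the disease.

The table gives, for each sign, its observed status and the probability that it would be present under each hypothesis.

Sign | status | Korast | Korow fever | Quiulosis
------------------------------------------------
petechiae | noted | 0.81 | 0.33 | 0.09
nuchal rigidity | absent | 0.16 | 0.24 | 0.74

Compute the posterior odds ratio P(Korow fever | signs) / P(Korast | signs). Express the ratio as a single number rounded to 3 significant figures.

Unnormalized posterior weight (prior times the sign likelihoods) for each of the two hypotheses (using 1 − P(present | H) for each absent sign):
  Korow fever: 0.346 × 0.33 × (1 − 0.24) = 0.086777
  Korast: 0.381 × 0.81 × (1 − 0.16) = 0.25923
Odds(Korow fever : Korast) = 0.086777 / 0.25923 ≈ 0.335.

0.335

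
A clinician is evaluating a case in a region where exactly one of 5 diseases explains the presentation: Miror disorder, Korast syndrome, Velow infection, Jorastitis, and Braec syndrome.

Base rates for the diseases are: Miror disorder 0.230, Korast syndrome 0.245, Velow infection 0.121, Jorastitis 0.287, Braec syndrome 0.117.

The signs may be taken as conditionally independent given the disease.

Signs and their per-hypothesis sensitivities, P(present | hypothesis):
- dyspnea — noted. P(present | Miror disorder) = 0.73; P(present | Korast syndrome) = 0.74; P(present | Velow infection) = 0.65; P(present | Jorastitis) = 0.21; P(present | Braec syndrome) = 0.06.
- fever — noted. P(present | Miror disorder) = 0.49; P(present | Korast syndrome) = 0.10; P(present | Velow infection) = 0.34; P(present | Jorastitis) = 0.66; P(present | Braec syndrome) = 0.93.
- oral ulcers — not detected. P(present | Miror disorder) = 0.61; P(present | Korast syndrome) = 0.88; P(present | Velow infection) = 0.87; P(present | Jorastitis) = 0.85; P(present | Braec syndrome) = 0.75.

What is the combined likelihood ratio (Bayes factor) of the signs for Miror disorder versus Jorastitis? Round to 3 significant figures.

Joint likelihood of the sign pattern under each hypothesis (using 1 − P(present | H) for each absent sign):
  Miror disorder: 0.73 × 0.49 × (1 − 0.61) = 0.1395
  Jorastitis: 0.21 × 0.66 × (1 − 0.85) = 0.02079
Bayes factor = 0.1395 / 0.02079 ≈ 6.71

6.71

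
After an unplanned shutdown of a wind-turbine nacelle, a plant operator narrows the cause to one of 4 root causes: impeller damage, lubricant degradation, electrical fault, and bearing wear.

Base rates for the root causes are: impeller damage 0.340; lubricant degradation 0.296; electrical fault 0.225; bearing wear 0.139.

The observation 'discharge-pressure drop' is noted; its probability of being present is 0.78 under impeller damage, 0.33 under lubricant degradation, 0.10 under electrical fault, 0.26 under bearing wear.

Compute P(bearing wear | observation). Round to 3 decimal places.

Multiply each prior by the likelihood of the observation:
  impeller damage: 0.340 × 0.78 = 0.2652
  lubricant degradation: 0.296 × 0.33 = 0.09768
  electrical fault: 0.225 × 0.10 = 0.0225
  bearing wear: 0.139 × 0.26 = 0.03614
The unnormalized weights sum to 0.42152.
P(bearing wear | evidence) = 0.03614 / 0.42152 ≈ 0.086.

0.086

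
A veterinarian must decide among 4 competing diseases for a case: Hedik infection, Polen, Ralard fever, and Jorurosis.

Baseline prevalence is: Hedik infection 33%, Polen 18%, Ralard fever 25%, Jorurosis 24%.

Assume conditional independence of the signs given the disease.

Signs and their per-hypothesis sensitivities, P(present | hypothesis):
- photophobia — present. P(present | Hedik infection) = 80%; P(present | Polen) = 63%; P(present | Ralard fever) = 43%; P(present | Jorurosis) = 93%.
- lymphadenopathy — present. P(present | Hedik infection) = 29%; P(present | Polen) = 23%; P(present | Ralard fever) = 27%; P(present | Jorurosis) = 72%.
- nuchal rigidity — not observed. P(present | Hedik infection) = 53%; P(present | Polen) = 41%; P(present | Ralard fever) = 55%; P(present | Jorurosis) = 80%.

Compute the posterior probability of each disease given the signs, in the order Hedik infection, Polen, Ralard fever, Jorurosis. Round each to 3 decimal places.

0.373, 0.159, 0.135, 0.333

Multiply each prior by the joint likelihood of the sign pattern (using 1 − P(present | H) for each absent sign):
  Hedik infection: 0.33 × 0.80 × 0.29 × (1 − 0.53) = 0.035983
  Polen: 0.18 × 0.63 × 0.23 × (1 − 0.41) = 0.015388
  Ralard fever: 0.25 × 0.43 × 0.27 × (1 − 0.55) = 0.013061
  Jorurosis: 0.24 × 0.93 × 0.72 × (1 − 0.80) = 0.032141
Marginal likelihood of the evidence = 0.096574.
P(Hedik infection | evidence) = 0.035983 / 0.096574 ≈ 0.373
P(Polen | evidence) = 0.015388 / 0.096574 ≈ 0.159
P(Ralard fever | evidence) = 0.013061 / 0.096574 ≈ 0.135
P(Jorurosis | evidence) = 0.032141 / 0.096574 ≈ 0.333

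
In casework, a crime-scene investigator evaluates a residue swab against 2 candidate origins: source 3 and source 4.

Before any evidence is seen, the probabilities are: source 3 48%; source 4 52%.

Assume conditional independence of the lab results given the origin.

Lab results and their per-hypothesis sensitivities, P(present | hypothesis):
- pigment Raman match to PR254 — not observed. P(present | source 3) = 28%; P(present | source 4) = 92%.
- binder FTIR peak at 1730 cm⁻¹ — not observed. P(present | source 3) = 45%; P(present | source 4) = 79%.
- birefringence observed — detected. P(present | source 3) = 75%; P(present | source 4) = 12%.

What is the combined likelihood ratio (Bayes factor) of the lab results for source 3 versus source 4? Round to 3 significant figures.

The Bayes factor is the ratio of the joint likelihoods of the lab result pattern under the two hypotheses (using 1 − P(present | H) for each absent lab result).
  source 3: (1 − 0.28) × (1 − 0.45) × 0.75 = 0.297
  source 4: (1 − 0.92) × (1 − 0.79) × 0.12 = 0.002016
Bayes factor = 0.297 / 0.002016 ≈ 147

147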